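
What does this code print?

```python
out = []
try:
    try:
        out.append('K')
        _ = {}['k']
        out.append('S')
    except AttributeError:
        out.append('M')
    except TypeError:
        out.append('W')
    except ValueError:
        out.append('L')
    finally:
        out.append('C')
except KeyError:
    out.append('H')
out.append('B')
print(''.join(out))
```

Execution trace: 'K' (try body) → 'C' (finally) → 'H' (outer except KeyError) → 'B' (after the try/except). Output: KCHB

Answer: KCHB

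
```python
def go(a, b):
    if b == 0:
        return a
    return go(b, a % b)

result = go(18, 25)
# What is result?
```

go(18, 25) -> go(25, 18) -> go(18, 7) -> go(7, 4) -> go(4, 3) -> go(3, 1) -> go(1, 0) -> 1

Answer: 1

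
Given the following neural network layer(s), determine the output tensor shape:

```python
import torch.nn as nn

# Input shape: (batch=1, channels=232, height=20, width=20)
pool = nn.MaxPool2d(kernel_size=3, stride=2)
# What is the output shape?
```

Input: (1, 232, 20, 20) -> Output: (1, 232, 9, 9)

Answer: (1, 232, 9, 9)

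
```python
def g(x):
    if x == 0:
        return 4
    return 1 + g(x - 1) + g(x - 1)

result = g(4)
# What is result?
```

g(x) = 1 + 2·g(x-1), g(0)=4. Closed form: (4+1)·2^4 - 1 = 79.

Answer: 79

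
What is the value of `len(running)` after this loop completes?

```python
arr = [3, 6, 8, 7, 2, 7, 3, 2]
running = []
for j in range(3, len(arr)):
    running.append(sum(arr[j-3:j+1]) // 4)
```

Number of 4-element averages
`running` takes the values: [] → [6] → [6, 5] → [6, 5, 6] → [6, 5, 6, 4] → [6, 5, 6, 4, 3]
So `len(running)` = 5

Answer: 5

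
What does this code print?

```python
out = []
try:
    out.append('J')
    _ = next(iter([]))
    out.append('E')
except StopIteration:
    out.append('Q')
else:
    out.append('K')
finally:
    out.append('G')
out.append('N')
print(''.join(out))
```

Execution trace: 'J' (try body) → 'Q' (except StopIteration) → 'G' (finally) → 'N' (after the try/except). Output: JQGN

Answer: JQGN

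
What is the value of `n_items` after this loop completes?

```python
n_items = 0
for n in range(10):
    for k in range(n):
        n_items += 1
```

Triangle number: 0+1+2+...+9
`n_items` takes the values: 0 → 1 → 2 → 3 → 4 → 5 → 6 → 7 → 8 → 9 → 10 → 11 → 12 → 13 → 14 → 15 → 16 → 17 → 18 → 19 → 20 → 21 → 22 → 23 → 24 → 25 → 26 → 27 → 28 → 29 → … → 41 → 42 → 43 → 44 → 45

Answer: 45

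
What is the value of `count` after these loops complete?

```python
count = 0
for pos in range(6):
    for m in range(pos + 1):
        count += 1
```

Triangle: 1 + 2 + ... + 6
`count` takes the values: 0 → 1 → 2 → 3 → 4 → 5 → 6 → 7 → 8 → 9 → 10 → 11 → 12 → 13 → 14 → 15 → 16 → 17 → 18 → 19 → 20 → 21

Answer: 21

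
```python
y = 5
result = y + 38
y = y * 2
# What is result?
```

Trace:
`y = 5` → y = 5
`result = y + 38` → result = 43
`y = y * 2` → y = 10
So result = 43

Answer: 43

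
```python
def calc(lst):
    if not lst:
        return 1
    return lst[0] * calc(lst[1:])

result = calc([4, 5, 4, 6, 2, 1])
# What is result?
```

Product over [4, 5, 4, 6, 2, 1] = 4 * 5 * 4 * 6 * 2 * 1 = 960

Answer: 960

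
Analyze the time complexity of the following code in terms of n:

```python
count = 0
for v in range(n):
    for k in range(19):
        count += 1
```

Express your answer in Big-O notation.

Each loop level contributes: n × 1. Multiplying the contributions gives O(n).

Answer: O(n)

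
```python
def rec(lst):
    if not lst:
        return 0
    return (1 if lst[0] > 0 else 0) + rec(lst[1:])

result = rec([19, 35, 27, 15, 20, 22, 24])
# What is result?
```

Count of positive elements in [19, 35, 27, 15, 20, 22, 24] = 7

Answer: 7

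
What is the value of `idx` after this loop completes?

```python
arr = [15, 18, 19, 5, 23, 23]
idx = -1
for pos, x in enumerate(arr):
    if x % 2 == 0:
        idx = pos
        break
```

First even number index in [15, 18, 19, 5, 23, 23]
`idx` takes the values: -1 → 1

Answer: 1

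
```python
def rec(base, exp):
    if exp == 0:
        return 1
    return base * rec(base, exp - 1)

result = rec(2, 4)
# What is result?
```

rec(2, 4) = 2 * 2 * 2 * 2 = 16

Answer: 16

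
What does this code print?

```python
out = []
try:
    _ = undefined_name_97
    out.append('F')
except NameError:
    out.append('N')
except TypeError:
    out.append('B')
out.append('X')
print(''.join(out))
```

Execution trace: 'N' (except NameError) → 'X' (after the try/except). Output: NX

Answer: NX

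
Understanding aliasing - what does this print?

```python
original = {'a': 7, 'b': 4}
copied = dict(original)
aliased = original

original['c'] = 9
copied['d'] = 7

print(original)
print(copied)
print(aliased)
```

Key concept: dict() creates copy, assignment creates alias.
Step by step:
`original = {'a': 7, 'b': 4}` → original = {'a': 7, 'b': 4}
`copied = dict(original)` → copied = {'a': 7, 'b': 4}
`aliased = original` → aliased = {'a': 7, 'b': 4} (same object as original)
`original['c'] = 9` → original = {'a': 7, 'b': 4, 'c': 9} (same object as aliased); aliased = {'a': 7, 'b': 4, 'c': 9} (same object as original)
`copied['d'] = 7` → copied = {'a': 7, 'b': 4, 'd': 7}
`print(original)` → prints {'a': 7, 'b': 4, 'c': 9}
`print(copied)` → prints {'a': 7, 'b': 4, 'd': 7}
`print(aliased)` → prints {'a': 7, 'b': 4, 'c': 9}

Answer:
{'a': 7, 'b': 4, 'c': 9}
{'a': 7, 'b': 4, 'd': 7}
{'a': 7, 'b': 4, 'c': 9}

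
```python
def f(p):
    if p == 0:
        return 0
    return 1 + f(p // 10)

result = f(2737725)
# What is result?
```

Count of digits of 2737725: 7

Answer: 7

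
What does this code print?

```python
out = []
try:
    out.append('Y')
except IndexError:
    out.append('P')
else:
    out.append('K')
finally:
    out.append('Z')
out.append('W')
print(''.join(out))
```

Execution trace: 'Y' (try body, no exception) → 'K' (else) → 'Z' (finally) → 'W' (after the try/except). Output: YKZW

Answer: YKZW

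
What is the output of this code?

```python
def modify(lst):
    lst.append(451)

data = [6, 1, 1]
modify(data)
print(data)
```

Key concept: function modifies passed list.
Step by step:
`data = [6, 1, 1]` → data = [6, 1, 1]
`modify(data)` → data = [6, 1, 1, 451]
`print(data)` → prints [6, 1, 1, 451]

Answer: [6, 1, 1, 451]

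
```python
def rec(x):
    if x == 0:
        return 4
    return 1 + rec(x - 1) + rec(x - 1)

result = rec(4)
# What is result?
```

rec(x) = 1 + 2·rec(x-1), rec(0)=4. Closed form: (4+1)·2^4 - 1 = 79.

Answer: 79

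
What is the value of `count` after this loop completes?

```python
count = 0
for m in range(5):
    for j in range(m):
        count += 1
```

Triangle number: 0+1+2+...+4
`count` takes the values: 0 → 1 → 2 → 3 → 4 → 5 → 6 → 7 → 8 → 9 → 10

Answer: 10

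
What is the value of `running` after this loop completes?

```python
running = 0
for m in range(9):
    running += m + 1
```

Start at 0, add 1 to 9 = 45
`running` takes the values: 0 → 1 → 3 → 6 → 10 → 15 → 21 → 28 → 36 → 45

Answer: 45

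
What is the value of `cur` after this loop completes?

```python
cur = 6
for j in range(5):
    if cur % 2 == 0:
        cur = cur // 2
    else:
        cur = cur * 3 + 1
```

Collatz-style transformation from 6
`cur` takes the values: 6 → 3 → 10 → 5 → 16 → 8

Answer: 8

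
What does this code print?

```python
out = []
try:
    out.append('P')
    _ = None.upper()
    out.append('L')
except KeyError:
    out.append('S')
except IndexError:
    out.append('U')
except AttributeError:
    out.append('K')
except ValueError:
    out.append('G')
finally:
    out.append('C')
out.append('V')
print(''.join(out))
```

Execution trace: 'P' (try body) → 'K' (except AttributeError) → 'C' (finally) → 'V' (after the try/except). Output: PKCV

Answer: PKCV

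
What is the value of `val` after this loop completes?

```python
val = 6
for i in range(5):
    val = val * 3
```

Multiply by 3, 5 times: 6 * 3^5 = 1458
`val` takes the values: 6 → 18 → 54 → 162 → 486 → 1458

Answer: 1458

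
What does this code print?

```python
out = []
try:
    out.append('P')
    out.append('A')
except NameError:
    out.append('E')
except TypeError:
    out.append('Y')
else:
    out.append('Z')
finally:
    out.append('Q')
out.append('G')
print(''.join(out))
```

Execution trace: 'P' (try body) → 'A' (try body, no exception) → 'Z' (else) → 'Q' (finally) → 'G' (after the try/except). Output: PAZQG

Answer: PAZQG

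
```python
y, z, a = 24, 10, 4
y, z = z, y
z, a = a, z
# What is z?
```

Trace:
`y, z, a = 24, 10, 4` → y = 24; z = 10; a = 4
`y, z = z, y` → y = 10; z = 24
`z, a = a, z` → z = 4; a = 24
So z = 4

Answer: 4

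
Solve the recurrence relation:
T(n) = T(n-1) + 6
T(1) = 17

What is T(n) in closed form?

Unrolling: T(n) = T(1) + 6·(n-1) = 17 + 6(n-1) = 6n + 11.

Answer: T(n) = 6n + 11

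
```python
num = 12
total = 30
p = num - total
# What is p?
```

Trace:
`num = 12` → num = 12
`total = 30` → total = 30
`p = num - total` → p = -18
So p = -18

Answer: -18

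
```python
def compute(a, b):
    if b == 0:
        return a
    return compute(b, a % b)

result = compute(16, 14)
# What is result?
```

compute(16, 14) -> compute(14, 2) -> compute(2, 0) -> 2

Answer: 2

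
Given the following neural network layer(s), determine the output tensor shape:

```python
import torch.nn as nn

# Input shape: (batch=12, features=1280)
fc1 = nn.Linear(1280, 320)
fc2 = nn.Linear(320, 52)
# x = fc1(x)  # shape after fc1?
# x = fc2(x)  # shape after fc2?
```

Input: (12, 1280) -> after fc1: (12, 320) -> Output: (12, 52)

Answer: (12, 52)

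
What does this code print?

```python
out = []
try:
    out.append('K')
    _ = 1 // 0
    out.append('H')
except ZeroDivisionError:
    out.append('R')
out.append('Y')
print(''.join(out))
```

Execution trace: 'K' (try body) → 'R' (except ZeroDivisionError) → 'Y' (after the try/except). Output: KRY

Answer: KRY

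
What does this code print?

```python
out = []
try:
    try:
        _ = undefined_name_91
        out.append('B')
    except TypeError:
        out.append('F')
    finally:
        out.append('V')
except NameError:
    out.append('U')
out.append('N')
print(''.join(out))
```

Execution trace: 'V' (finally) → 'U' (outer except NameError) → 'N' (after the try/except). Output: VUN

Answer: VUN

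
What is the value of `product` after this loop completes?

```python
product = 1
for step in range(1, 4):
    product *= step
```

3! = 6
`product` takes the values: 1 → 2 → 6

Answer: 6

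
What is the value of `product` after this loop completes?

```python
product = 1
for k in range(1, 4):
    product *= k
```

3! = 6
`product` takes the values: 1 → 2 → 6

Answer: 6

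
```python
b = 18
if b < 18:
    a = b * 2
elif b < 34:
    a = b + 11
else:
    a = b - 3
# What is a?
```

Trace:
`b = 18` → b = 18
`if b < 18: ...` → b < 18 is False, b < 34 is True → a = 29
So a = 29

Answer: 29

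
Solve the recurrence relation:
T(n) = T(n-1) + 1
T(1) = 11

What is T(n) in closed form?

Unrolling: T(n) = T(1) + 1·(n-1) = 11 + 1(n-1) = n + 10.

Answer: T(n) = n + 10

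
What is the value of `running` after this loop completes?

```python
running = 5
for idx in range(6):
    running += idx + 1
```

Start at 5, add 1 to 6 = 26
`running` takes the values: 5 → 6 → 8 → 11 → 15 → 20 → 26

Answer: 26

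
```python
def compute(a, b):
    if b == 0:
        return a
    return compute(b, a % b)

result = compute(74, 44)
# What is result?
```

compute(74, 44) -> compute(44, 30) -> compute(30, 14) -> compute(14, 2) -> compute(2, 0) -> 2

Answer: 2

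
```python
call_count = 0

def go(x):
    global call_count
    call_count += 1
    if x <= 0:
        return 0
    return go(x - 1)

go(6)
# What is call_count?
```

Linear recursion stepping by 1: 7 calls from x=6 down to ≤0.

Answer: 7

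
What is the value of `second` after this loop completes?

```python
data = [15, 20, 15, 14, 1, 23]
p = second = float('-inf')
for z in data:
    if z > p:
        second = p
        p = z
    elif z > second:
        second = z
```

Second largest (with repeats) in [15, 20, 15, 14, 1, 23]
`second` takes the values: -inf → 15 → 20

Answer: 20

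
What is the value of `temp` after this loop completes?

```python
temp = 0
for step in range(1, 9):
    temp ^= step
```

XOR of 1 to 8
`temp` takes the values: 0 → 1 → 3 → 0 → 4 → 1 → 7 → 0 → 8

Answer: 8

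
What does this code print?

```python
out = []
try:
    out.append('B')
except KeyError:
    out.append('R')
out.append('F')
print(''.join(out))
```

Execution trace: 'B' (try body, no exception) → 'F' (after the try/except). Output: BF

Answer: BF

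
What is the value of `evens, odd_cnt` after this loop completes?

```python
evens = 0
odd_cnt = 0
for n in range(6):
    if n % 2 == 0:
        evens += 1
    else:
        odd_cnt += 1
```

Count evens and odds in range(6)
`evens, odd_cnt` takes the values: (0, 0) → (1, 0) → (1, 1) → (2, 1) → (2, 2) → (3, 2) → (3, 3)

Answer: 3, 3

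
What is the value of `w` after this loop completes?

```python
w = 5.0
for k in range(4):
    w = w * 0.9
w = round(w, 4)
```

Exponential decay: 5.0 * 0.9^4
`w` takes the values: 5.0 → 4.5 → 4.05 → 3.645 → 3.2805

Answer: 3.2805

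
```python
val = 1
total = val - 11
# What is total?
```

Trace:
`val = 1` → val = 1
`total = val - 11` → total = -10
So total = -10

Answer: -10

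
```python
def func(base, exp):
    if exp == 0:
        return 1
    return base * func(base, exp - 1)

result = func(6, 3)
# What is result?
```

func(6, 3) = 6 * 6 * 6 = 216

Answer: 216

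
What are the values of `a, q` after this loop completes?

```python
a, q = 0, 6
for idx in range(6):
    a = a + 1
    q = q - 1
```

a goes 0→6, q goes 6→0
`a, q` takes the values: (0, 6) → (1, 6) → (1, 5) → (2, 5) → (2, 4) → (3, 4) → (3, 3) → (4, 3) → (4, 2) → (5, 2) → (5, 1) → (6, 1) → (6, 0)

Answer: 6, 0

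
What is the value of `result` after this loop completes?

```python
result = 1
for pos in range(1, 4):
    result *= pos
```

3! = 6
`result` takes the values: 1 → 2 → 6

Answer: 6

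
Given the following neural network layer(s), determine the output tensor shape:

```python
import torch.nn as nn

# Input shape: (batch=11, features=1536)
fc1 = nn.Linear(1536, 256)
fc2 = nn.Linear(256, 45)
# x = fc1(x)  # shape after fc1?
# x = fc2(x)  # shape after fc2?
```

Input: (11, 1536) -> after fc1: (11, 256) -> Output: (11, 45)

Answer: (11, 45)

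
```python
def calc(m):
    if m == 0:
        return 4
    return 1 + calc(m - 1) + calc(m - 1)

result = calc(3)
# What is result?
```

calc(m) = 1 + 2·calc(m-1), calc(0)=4. Closed form: (4+1)·2^3 - 1 = 39.

Answer: 39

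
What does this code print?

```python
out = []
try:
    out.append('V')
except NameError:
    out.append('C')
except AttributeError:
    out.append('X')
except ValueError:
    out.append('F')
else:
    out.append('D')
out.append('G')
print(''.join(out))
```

Execution trace: 'V' (try body, no exception) → 'D' (else) → 'G' (after the try/except). Output: VDG

Answer: VDG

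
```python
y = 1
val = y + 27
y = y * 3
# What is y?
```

Trace:
`y = 1` → y = 1
`val = y + 27` → val = 28
`y = y * 3` → y = 3
So y = 3

Answer: 3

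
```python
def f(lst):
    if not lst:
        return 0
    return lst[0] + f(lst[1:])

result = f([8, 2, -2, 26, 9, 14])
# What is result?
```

8 + 2 + (-2) + 26 + 9 + 14 + 0 = 57

Answer: 57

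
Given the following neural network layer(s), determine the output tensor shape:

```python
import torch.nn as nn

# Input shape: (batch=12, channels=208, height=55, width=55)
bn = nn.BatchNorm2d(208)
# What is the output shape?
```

Input: (12, 208, 55, 55) -> Output: (12, 208, 55, 55)

Answer: (12, 208, 55, 55)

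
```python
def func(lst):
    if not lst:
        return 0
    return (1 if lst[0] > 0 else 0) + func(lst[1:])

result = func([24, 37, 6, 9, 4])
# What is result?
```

Count of positive elements in [24, 37, 6, 9, 4] = 5

Answer: 5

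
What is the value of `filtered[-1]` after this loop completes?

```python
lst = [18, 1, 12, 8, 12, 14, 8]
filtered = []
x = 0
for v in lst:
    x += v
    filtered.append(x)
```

Cumulative sum ends at 73
`filtered` takes the values: [] → [18] → [18, 19] → [18, 19, 31] → [18, 19, 31, 39] → [18, 19, 31, 39, 51] → [18, 19, 31, 39, 51, 65] → [18, 19, 31, 39, 51, 65, 73]
So `filtered[-1]` = 73

Answer: 73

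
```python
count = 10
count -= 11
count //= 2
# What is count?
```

Trace:
`count = 10` → count = 10
`count -= 11` → count = -1
`count //= 2` → count = -1
So count = -1

Answer: -1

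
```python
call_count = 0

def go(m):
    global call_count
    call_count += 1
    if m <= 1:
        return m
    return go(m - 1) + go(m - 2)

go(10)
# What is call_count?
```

Calls(m) = 1 + Calls(m-1) + Calls(m-2); Calls(0)=Calls(1)=1. For m=10 this gives 177.

Answer: 177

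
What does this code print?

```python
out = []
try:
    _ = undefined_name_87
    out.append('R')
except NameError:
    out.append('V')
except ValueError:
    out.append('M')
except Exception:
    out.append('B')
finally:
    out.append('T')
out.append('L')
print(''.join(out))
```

Execution trace: 'V' (except NameError) → 'T' (finally) → 'L' (after the try/except). Output: VTL

Answer: VTL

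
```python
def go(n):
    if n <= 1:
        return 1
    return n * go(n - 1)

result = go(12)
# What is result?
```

go(12) = 12 * 11 * 10 * 9 * 8 * 7 * 6 * 5 * 4 * 3 * 2 * 1 = 479001600

Answer: 479001600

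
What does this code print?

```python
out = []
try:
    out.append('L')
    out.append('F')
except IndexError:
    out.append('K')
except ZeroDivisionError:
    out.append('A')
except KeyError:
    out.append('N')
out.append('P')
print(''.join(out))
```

Execution trace: 'L' (try body) → 'F' (try body, no exception) → 'P' (after the try/except). Output: LFP

Answer: LFP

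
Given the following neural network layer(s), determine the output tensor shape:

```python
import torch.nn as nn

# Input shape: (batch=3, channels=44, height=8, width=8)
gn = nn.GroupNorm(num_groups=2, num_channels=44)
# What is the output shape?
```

Input: (3, 44, 8, 8) -> Output: (3, 44, 8, 8)

Answer: (3, 44, 8, 8)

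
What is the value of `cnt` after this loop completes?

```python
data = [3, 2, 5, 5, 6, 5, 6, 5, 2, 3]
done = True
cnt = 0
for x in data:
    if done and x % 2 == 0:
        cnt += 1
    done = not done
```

Count even values at even positions
`cnt` takes the values: 0 → 1 → 2 → 3

Answer: 3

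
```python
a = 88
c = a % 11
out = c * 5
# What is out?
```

Trace:
`a = 88` → a = 88
`c = a % 11` → c = 0
`out = c * 5` → out = 0
So out = 0

Answer: 0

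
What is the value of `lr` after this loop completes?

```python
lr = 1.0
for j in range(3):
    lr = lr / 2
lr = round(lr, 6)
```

Halving LR 3 times: 1 / 2^3
`lr` takes the values: 1.0 → 0.5 → 0.25 → 0.125

Answer: 0.125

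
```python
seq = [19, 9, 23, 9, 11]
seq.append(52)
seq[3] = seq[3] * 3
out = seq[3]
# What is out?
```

Trace:
`seq = [19, 9, 23, 9, 11]` → seq = [19, 9, 23, 9, 11]
`seq.append(52)` → seq = [19, 9, 23, 9, 11, 52]
`seq[3] = seq[3] * 3` → seq = [19, 9, 23, 27, 11, 52]
`out = seq[3]` → out = 27
So out = 27

Answer: 27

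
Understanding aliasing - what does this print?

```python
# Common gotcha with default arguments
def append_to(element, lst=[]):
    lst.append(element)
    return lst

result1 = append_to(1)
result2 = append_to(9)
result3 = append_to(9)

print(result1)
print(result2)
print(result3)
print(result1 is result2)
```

Key concept: mutable default argument gotcha.
Step by step:
`result1 = append_to(1)` → result1 = [1]
`result2 = append_to(9)` → result1 = [1, 9] (same object as result2); result2 = [1, 9] (same object as result1)
`result3 = append_to(9)` → result1 = [1, 9, 9] (same object as result2, result3); result2 = [1, 9, 9] (same object as result1, result3); result3 = [1, 9, 9] (same object as result1, result2)
`print(result1)` → prints [1, 9, 9]
`print(result2)` → prints [1, 9, 9]
`print(result3)` → prints [1, 9, 9]
`print(result1 is result2)` → prints True

Answer:
[1, 9, 9]
[1, 9, 9]
[1, 9, 9]
True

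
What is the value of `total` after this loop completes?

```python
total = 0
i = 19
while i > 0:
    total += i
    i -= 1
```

Sum 19 down to 1
`total` takes the values: 0 → 19 → 37 → 54 → 70 → 85 → 99 → 112 → 124 → 135 → 145 → 154 → 162 → 169 → 175 → 180 → 184 → 187 → 189 → 190

Answer: 190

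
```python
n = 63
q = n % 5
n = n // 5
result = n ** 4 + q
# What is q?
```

Trace:
`n = 63` → n = 63
`q = n % 5` → q = 3
`n = n // 5` → n = 12
`result = n ** 4 + q` → result = 20739
So q = 3

Answer: 3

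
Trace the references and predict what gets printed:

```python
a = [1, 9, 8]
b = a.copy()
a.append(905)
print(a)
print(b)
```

Key concept: list.copy() creates independent copy.
Step by step:
`a = [1, 9, 8]` → a = [1, 9, 8]
`b = a.copy()` → b = [1, 9, 8]
`a.append(905)` → a = [1, 9, 8, 905]
`print(a)` → prints [1, 9, 8, 905]
`print(b)` → prints [1, 9, 8]

Answer:
[1, 9, 8, 905]
[1, 9, 8]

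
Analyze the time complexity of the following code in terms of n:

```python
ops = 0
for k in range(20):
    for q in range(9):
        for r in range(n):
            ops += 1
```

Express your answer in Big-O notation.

Each loop level contributes: 1 × 1 × n. Multiplying the contributions gives O(n).

Answer: O(n)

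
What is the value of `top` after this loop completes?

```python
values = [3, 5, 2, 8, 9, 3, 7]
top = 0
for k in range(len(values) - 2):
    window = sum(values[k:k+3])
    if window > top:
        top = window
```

Max sum of 3-element window in [3, 5, 2, 8, 9, 3, 7]
`top` takes the values: 0 → 10 → 15 → 19 → 20

Answer: 20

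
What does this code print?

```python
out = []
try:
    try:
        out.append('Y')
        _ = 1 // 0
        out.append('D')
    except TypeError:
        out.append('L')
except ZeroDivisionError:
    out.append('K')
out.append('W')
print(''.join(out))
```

Execution trace: 'Y' (try body) → 'K' (outer except ZeroDivisionError) → 'W' (after the try/except). Output: YKW

Answer: YKW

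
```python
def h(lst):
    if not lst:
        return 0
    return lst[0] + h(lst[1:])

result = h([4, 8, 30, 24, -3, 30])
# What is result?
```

4 + 8 + 30 + 24 + (-3) + 30 + 0 = 93

Answer: 93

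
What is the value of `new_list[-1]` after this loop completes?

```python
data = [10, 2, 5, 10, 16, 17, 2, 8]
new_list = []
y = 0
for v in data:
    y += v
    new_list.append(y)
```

Cumulative sum ends at 70
`new_list` takes the values: [] → [10] → [10, 12] → [10, 12, 17] → [10, 12, 17, 27] → [10, 12, 17, 27, 43] → [10, 12, 17, 27, 43, 60] → [10, 12, 17, 27, 43, 60, 62] → [10, 12, 17, 27, 43, 60, 62, 70]
So `new_list[-1]` = 70

Answer: 70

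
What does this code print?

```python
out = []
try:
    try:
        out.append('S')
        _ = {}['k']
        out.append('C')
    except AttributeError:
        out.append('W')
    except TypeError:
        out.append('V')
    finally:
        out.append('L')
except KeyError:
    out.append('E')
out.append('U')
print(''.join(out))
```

Execution trace: 'S' (inner try body) → 'L' (inner finally) → 'E' (outer except KeyError) → 'U' (after the try/except). Output: SLEU

Answer: SLEU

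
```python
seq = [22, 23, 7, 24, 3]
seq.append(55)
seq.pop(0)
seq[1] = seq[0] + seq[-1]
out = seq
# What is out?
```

Trace:
`seq = [22, 23, 7, 24, 3]` → seq = [22, 23, 7, 24, 3]
`seq.append(55)` → seq = [22, 23, 7, 24, 3, 55]
`seq.pop(0)` → seq = [23, 7, 24, 3, 55]
`seq[1] = seq[0] + seq[-1]` → seq = [23, 78, 24, 3, 55]
`out = seq` → out = [23, 78, 24, 3, 55]
So out = [23, 78, 24, 3, 55]

Answer: [23, 78, 24, 3, 55]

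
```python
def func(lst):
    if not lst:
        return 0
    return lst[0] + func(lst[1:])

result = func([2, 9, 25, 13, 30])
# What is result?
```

2 + 9 + 25 + 13 + 30 + 0 = 79

Answer: 79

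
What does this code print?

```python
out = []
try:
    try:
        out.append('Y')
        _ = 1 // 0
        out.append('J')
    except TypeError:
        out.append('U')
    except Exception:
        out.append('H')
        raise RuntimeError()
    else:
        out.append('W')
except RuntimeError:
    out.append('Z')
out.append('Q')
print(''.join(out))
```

Execution trace: 'Y' (inner try body) → 'H' (inner except Exception) → 'Z' (outer except RuntimeError) → 'Q' (after the try/except). Output: YHZQ

Answer: YHZQ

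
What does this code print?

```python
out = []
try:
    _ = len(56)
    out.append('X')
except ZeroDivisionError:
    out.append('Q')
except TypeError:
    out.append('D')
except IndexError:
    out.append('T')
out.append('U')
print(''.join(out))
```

Execution trace: 'D' (except TypeError) → 'U' (after the try/except). Output: DU

Answer: DU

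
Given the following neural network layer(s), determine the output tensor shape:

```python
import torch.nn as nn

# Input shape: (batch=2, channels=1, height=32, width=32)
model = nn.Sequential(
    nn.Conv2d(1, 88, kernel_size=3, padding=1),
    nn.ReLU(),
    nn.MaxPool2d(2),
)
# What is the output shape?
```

Input: (2, 1, 32, 32) -> after Conv2d: (2, 88, 32, 32) -> after ReLU: (2, 88, 32, 32) -> Output: (2, 88, 16, 16)

Answer: (2, 88, 16, 16)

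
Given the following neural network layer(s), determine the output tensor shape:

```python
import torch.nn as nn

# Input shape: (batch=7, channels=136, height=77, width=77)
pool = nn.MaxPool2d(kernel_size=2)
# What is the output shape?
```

Input: (7, 136, 77, 77) -> Output: (7, 136, 38, 38)

Answer: (7, 136, 38, 38)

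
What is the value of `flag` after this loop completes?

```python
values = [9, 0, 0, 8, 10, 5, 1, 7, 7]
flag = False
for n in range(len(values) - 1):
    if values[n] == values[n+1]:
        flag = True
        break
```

Check consecutive duplicates in [9, 0, 0, 8, 10, 5, 1, 7, 7]
`flag` takes the values: False → True

Answer: True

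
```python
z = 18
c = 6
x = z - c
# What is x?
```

Trace:
`z = 18` → z = 18
`c = 6` → c = 6
`x = z - c` → x = 12
So x = 12

Answer: 12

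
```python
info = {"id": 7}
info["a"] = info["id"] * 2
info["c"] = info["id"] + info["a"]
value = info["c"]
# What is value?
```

Trace:
`info = {"id": 7}` → info = {'id': 7}
`info["a"] = info["id"] * 2` → info = {'id': 7, 'a': 14}
`info["c"] = info["id"] + info["a"]` → info = {'id': 7, 'a': 14, 'c': 21}
`value = info["c"]` → value = 21
So value = 21

Answer: 21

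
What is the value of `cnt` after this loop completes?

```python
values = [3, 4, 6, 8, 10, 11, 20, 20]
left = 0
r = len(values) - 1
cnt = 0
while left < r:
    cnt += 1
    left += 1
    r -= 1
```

Iterations until pointers meet (list length 8)
`cnt` takes the values: 0 → 1 → 2 → 3 → 4

Answer: 4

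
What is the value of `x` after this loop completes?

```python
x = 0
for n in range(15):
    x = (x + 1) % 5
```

Increment mod 5, 15 times = 0
`x` takes the values: 0 → 1 → 2 → 3 → 4 → 0 → 1 → 2 → 3 → 4 → 0 → 1 → 2 → 3 → 4 → 0

Answer: 0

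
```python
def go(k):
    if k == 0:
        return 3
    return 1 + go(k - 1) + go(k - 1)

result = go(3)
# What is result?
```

go(k) = 1 + 2·go(k-1), go(0)=3. Closed form: (3+1)·2^3 - 1 = 31.

Answer: 31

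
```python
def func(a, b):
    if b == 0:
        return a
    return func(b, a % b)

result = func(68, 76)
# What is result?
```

func(68, 76) -> func(76, 68) -> func(68, 8) -> func(8, 4) -> func(4, 0) -> 4

Answer: 4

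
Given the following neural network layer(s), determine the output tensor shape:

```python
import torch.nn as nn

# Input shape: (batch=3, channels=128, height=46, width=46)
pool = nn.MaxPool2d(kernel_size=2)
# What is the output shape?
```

Input: (3, 128, 46, 46) -> Output: (3, 128, 23, 23)

Answer: (3, 128, 23, 23)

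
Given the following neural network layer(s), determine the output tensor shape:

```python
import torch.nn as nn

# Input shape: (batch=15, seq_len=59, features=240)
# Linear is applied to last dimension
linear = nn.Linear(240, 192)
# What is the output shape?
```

Input: (15, 59, 240) -> Output: (15, 59, 192)

Answer: (15, 59, 192)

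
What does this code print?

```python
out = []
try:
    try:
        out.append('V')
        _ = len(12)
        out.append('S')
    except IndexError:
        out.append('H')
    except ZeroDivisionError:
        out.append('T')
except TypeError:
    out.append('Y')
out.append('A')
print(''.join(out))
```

Execution trace: 'V' (try body) → 'Y' (outer except TypeError) → 'A' (after the try/except). Output: VYA

Answer: VYA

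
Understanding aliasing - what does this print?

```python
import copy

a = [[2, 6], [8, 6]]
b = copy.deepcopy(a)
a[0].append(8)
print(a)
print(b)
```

Key concept: deep copy is fully independent.
Step by step:
`a = [[2, 6], [8, 6]]` → a = [[2, 6], [8, 6]]
`b = copy.deepcopy(a)` → b = [[2, 6], [8, 6]]
`a[0].append(8)` → a = [[2, 6, 8], [8, 6]]
`print(a)` → prints [[2, 6, 8], [8, 6]]
`print(b)` → prints [[2, 6], [8, 6]]

Answer:
[[2, 6, 8], [8, 6]]
[[2, 6], [8, 6]]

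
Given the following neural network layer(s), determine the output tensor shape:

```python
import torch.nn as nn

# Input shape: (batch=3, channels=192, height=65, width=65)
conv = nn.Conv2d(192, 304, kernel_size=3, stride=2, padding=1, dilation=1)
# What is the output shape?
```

Input: (3, 192, 65, 65) -> Output: (3, 304, 33, 33)

Answer: (3, 304, 33, 33)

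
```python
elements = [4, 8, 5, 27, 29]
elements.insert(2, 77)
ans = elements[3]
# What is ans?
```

Trace:
`elements = [4, 8, 5, 27, 29]` → elements = [4, 8, 5, 27, 29]
`elements.insert(2, 77)` → elements = [4, 8, 77, 5, 27, 29]
`ans = elements[3]` → ans = 5
So ans = 5

Answer: 5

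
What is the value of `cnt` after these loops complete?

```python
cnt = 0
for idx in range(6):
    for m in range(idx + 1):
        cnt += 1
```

Triangle: 1 + 2 + ... + 6
`cnt` takes the values: 0 → 1 → 2 → 3 → 4 → 5 → 6 → 7 → 8 → 9 → 10 → 11 → 12 → 13 → 14 → 15 → 16 → 17 → 18 → 19 → 20 → 21

Answer: 21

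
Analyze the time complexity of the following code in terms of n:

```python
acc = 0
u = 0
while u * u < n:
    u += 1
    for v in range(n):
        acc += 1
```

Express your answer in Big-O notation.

Each loop level contributes: √n × n. Multiplying the contributions gives O(n√n).

Answer: O(n√n)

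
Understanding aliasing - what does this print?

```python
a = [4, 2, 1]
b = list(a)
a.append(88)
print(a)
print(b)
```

Key concept: list() constructor creates copy.
Step by step:
`a = [4, 2, 1]` → a = [4, 2, 1]
`b = list(a)` → b = [4, 2, 1]
`a.append(88)` → a = [4, 2, 1, 88]
`print(a)` → prints [4, 2, 1, 88]
`print(b)` → prints [4, 2, 1]

Answer:
[4, 2, 1, 88]
[4, 2, 1]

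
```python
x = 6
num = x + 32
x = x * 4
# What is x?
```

Trace:
`x = 6` → x = 6
`num = x + 32` → num = 38
`x = x * 4` → x = 24
So x = 24

Answer: 24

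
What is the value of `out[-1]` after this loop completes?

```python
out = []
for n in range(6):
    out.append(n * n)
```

Last element of squares 0 to 5
`out` takes the values: [] → [0] → [0, 1] → [0, 1, 4] → [0, 1, 4, 9] → [0, 1, 4, 9, 16] → [0, 1, 4, 9, 16, 25]
So `out[-1]` = 25

Answer: 25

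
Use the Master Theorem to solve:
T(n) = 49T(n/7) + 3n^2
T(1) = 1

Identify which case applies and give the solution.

a=49, b=7, f(n)=3n^2. log_7(49) = 2. Since c=2 = 2, Case 2 applies: T(n) = Θ(n^log_b(a) · log n) = O(n^2 log n).

Answer: O(n^2 log n) - Case 2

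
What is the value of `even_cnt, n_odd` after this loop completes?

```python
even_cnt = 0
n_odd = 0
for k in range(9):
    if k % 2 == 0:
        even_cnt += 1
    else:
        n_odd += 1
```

Count evens and odds in range(9)
`even_cnt, n_odd` takes the values: (0, 0) → (1, 0) → (1, 1) → (2, 1) → (2, 2) → (3, 2) → (3, 3) → (4, 3) → (4, 4) → (5, 4)

Answer: 5, 4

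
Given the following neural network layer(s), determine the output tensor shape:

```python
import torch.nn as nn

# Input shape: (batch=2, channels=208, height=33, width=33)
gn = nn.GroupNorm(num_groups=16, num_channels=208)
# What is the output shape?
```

Input: (2, 208, 33, 33) -> Output: (2, 208, 33, 33)

Answer: (2, 208, 33, 33)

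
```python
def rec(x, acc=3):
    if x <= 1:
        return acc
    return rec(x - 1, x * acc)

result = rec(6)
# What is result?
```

Accumulator trace (n, acc): (6, 3) -> (5, 18) -> (4, 90) -> (3, 360) -> (2, 1080) -> (1, 2160) -> return 2160

Answer: 2160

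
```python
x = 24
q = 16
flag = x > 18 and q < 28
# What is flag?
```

Trace:
`x = 24` → x = 24
`q = 16` → q = 16
`flag = x > 18 and q < 28` → flag = True
So flag = True

Answer: True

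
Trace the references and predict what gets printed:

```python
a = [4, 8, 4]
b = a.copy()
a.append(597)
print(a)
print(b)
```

Key concept: list.copy() creates independent copy.
Step by step:
`a = [4, 8, 4]` → a = [4, 8, 4]
`b = a.copy()` → b = [4, 8, 4]
`a.append(597)` → a = [4, 8, 4, 597]
`print(a)` → prints [4, 8, 4, 597]
`print(b)` → prints [4, 8, 4]

Answer:
[4, 8, 4, 597]
[4, 8, 4]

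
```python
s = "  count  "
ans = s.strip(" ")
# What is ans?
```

Trace:
`s = "  count  "` → s = '  count  '
`ans = s.strip(" ")` → ans = 'count'
So ans = 'count'

Answer: 'count'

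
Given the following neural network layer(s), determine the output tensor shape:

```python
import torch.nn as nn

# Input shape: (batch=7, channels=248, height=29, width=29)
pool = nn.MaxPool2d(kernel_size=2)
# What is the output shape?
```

Input: (7, 248, 29, 29) -> Output: (7, 248, 14, 14)

Answer: (7, 248, 14, 14)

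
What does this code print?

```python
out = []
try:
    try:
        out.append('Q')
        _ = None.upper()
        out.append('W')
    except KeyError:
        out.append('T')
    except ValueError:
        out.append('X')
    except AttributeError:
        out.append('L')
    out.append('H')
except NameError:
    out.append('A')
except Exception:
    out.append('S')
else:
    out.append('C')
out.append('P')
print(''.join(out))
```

Execution trace: 'Q' (inner try body) → 'L' (inner except AttributeError) → 'H' (try body, no exception) → 'C' (else) → 'P' (after the try/except). Output: QLHCP

Answer: QLHCP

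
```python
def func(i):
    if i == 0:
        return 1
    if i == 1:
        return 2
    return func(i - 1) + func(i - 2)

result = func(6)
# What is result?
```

Build up from base cases: func(0)=1, func(1)=2, func(2)=3, func(3)=5, func(4)=8, func(5)=13, func(6)=21

Answer: 21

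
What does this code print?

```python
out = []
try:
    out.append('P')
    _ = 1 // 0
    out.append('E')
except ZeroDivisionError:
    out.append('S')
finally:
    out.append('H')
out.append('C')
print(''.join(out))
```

Execution trace: 'P' (try body) → 'S' (except ZeroDivisionError) → 'H' (finally) → 'C' (after the try/except). Output: PSHC

Answer: PSHC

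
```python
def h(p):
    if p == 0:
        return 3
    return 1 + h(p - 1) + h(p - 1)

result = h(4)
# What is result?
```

h(p) = 1 + 2·h(p-1), h(0)=3. Closed form: (3+1)·2^4 - 1 = 63.

Answer: 63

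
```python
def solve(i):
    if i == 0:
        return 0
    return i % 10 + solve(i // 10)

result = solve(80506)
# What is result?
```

Sum of digits of 80506: 6 + 0 + 5 + 0 + 8 = 19

Answer: 19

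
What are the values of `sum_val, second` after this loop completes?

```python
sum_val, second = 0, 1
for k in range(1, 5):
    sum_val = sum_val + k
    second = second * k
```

Sum and factorial of 1 to 4
`sum_val, second` takes the values: (0, 1) → (1, 1) → (3, 1) → (3, 2) → (6, 2) → (6, 6) → (10, 6) → (10, 24)

Answer: 10, 24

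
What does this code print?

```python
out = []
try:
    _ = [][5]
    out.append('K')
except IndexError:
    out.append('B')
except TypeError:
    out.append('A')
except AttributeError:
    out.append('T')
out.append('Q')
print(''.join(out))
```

Execution trace: 'B' (except IndexError) → 'Q' (after the try/except). Output: BQ

Answer: BQ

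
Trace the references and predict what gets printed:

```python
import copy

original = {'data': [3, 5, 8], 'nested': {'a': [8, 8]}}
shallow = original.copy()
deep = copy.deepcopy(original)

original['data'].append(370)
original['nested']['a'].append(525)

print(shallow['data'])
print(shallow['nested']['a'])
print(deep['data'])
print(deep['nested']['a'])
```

Key concept: comparing shallow vs deep copy.
Step by step:
`original = {'data': [3, 5, 8], 'nested': {'a': [8, 8]}}` → original = {'data': [3, 5, 8], 'nested': {'a': [8, 8]}}
`shallow = original.copy()` → shallow = {'data': [3, 5, 8], 'nested': {'a': [8, 8]}}
`deep = copy.deepcopy(original)` → deep = {'data': [3, 5, 8], 'nested': {'a': [8, 8]}}
`original['data'].append(370)` → original = {'data': [3, 5, 8, 370], 'nested': {'a': [8, 8]}}; shallow = {'data': [3, 5, 8, 370], 'nested': {'a': [8, 8]}}
`original['nested']['a'].append(525)` → original = {'data': [3, 5, 8, 370], 'nested': {'a': [8, 8, 525]}}; shallow = {'data': [3, 5, 8, 370], 'nested': {'a': [8, 8, 525]}}
`print(shallow['data'])` → prints [3, 5, 8, 370]
`print(shallow['nested']['a'])` → prints [8, 8, 525]
`print(deep['data'])` → prints [3, 5, 8]
`print(deep['nested']['a'])` → prints [8, 8]

Answer:
[3, 5, 8, 370]
[8, 8, 525]
[3, 5, 8]
[8, 8]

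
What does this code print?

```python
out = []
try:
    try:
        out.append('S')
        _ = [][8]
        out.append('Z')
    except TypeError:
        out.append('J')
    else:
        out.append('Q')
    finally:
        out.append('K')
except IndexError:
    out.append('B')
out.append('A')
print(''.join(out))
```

Execution trace: 'S' (try body) → 'K' (finally) → 'B' (outer except IndexError) → 'A' (after the try/except). Output: SKBA

Answer: SKBA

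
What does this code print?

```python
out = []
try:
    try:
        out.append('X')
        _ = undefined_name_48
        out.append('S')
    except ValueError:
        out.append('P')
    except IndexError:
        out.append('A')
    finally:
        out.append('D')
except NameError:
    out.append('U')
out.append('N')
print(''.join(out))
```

Execution trace: 'X' (try body) → 'D' (finally) → 'U' (outer except NameError) → 'N' (after the try/except). Output: XDUN

Answer: XDUN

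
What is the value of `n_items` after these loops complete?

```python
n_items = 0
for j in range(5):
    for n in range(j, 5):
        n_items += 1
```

Upper triangle: 5 + 4 + ... + 1
`n_items` takes the values: 0 → 1 → 2 → 3 → 4 → 5 → 6 → 7 → 8 → 9 → 10 → 11 → 12 → 13 → 14 → 15

Answer: 15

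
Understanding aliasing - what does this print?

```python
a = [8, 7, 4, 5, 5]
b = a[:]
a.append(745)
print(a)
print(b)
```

Key concept: slice [:] creates copy.
Step by step:
`a = [8, 7, 4, 5, 5]` → a = [8, 7, 4, 5, 5]
`b = a[:]` → b = [8, 7, 4, 5, 5]
`a.append(745)` → a = [8, 7, 4, 5, 5, 745]
`print(a)` → prints [8, 7, 4, 5, 5, 745]
`print(b)` → prints [8, 7, 4, 5, 5]

Answer:
[8, 7, 4, 5, 5, 745]
[8, 7, 4, 5, 5]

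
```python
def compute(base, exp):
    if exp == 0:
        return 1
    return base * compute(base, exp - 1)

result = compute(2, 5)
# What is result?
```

compute(2, 5) = 2 * 2 * 2 * 2 * 2 = 32

Answer: 32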